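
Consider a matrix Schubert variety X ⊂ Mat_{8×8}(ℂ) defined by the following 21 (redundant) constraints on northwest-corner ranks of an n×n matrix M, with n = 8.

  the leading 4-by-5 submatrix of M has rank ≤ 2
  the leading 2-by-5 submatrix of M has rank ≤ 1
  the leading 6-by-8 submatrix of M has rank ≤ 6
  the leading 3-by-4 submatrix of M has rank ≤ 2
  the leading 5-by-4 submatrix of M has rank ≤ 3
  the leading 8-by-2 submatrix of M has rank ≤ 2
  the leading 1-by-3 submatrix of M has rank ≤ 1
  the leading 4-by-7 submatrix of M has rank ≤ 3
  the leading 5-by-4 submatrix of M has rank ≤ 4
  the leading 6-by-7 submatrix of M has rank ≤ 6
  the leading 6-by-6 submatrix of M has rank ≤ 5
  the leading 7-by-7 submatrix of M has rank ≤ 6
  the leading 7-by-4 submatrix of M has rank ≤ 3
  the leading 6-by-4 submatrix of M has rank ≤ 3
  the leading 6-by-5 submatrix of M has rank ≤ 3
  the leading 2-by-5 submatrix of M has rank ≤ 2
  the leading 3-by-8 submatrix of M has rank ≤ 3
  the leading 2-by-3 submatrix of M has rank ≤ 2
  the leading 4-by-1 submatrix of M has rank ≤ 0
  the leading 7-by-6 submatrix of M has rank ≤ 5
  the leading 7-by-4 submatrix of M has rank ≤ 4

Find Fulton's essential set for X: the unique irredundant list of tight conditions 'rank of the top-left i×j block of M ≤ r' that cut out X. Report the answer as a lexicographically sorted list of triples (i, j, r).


Reconstructing r_w from the 21 given conditions:

  row 1: 0 | 1 | 1 | 1 | 1 | 1 | 1 | 1
  row 2: 0 | 1 | 1 | 1 | 1 | 2 | 2 | 2
  row 3: 0 | 1 | 2 | 2 | 2 | 3 | 3 | 3
  row 4: 0 | 1 | 2 | 2 | 2 | 3 | 3 | 4
  row 5: 1 | 2 | 3 | 3 | 3 | 4 | 4 | 5
  row 6: 1 | 2 | 3 | 3 | 3 | 4 | 5 | 6
  row 7: 1 | 2 | 3 | 3 | 4 | 5 | 6 | 7
  row 8: 1 | 2 | 3 | 4 | 5 | 6 | 7 | 8

hence w(1..8) = (2, 6, 3, 8, 1, 7, 5, 4).

Rothe diagram D(w) (13 cells), 6 SE-corners (essential conditions):

[(2, 5, 1), (4, 1, 0), (4, 5, 2), (4, 7, 3), (6, 5, 3), (7, 4, 3)]


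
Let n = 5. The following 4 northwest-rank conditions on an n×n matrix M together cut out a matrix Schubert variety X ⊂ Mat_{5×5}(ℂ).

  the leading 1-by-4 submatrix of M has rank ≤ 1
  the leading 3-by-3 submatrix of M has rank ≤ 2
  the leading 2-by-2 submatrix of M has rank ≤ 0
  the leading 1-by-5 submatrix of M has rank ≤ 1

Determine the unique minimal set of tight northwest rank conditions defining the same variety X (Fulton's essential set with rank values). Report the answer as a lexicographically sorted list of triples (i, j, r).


The tightest implied rank at each (i,j), from the 4 conditions:

  i=1: 0 | 0 | 1 | 1 | 1
  i=2: 0 | 0 | 1 | 2 | 2
  i=3: 1 | 1 | 2 | 3 | 3
  i=4: 1 | 2 | 3 | 4 | 4
  i=5: 1 | 2 | 3 | 4 | 5

reading off 1-entries of Δ²R: w = (3, 4, 1, 2, 5).

ℓ(w)=4; the 1 essential cell (i,j,r):

[(2, 2, 0)]


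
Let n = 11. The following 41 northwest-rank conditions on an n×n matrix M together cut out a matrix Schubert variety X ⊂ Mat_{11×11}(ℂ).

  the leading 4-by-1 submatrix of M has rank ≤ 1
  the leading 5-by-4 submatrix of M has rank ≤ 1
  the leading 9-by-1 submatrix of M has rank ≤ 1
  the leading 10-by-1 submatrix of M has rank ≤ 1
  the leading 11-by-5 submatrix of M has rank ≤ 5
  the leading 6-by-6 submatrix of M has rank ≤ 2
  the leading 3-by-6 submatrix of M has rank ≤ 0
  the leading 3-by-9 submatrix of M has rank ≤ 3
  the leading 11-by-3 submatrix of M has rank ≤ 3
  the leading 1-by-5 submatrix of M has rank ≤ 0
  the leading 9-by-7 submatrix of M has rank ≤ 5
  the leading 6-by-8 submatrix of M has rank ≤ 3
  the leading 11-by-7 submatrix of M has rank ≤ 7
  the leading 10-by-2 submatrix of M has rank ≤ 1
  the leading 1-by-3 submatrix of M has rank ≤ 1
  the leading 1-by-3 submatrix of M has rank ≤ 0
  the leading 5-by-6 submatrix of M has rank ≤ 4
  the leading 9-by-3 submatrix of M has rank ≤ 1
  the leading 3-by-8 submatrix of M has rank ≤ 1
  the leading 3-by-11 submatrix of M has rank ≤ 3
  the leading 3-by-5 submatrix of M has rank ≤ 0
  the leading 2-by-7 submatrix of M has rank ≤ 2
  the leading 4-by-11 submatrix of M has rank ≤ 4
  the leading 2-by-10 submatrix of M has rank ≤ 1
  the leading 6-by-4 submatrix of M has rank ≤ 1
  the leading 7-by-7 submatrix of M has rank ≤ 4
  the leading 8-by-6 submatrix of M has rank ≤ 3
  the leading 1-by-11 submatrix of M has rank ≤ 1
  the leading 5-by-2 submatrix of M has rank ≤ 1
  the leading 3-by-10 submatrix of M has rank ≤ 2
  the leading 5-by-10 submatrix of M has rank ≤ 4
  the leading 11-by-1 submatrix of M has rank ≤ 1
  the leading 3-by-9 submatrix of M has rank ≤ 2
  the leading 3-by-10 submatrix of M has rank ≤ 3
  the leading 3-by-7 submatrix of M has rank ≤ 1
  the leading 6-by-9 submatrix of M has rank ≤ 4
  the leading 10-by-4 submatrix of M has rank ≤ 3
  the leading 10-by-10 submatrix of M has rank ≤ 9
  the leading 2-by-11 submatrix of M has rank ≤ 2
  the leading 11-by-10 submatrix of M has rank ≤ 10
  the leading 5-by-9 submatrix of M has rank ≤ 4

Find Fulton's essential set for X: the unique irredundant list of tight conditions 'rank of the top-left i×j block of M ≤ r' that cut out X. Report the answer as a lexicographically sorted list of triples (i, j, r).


Reconstructing r_w from the 41 given conditions:

  row 1: 0 | 0 | 0 | 0 | 0 | 0 | 1 | 1 | 1 | 1 | 1
  row 2: 0 | 0 | 0 | 0 | 0 | 0 | 1 | 1 | 1 | 1 | 2
  row 3: 0 | 0 | 0 | 0 | 0 | 0 | 1 | 1 | 2 | 2 | 3
  row 4: 1 | 1 | 1 | 1 | 1 | 1 | 2 | 2 | 3 | 3 | 4
  row 5: 1 | 1 | 1 | 1 | 2 | 2 | 3 | 3 | 4 | 4 | 5
  row 6: 1 | 1 | 1 | 1 | 2 | 2 | 3 | 3 | 4 | 5 | 6
  row 7: 1 | 1 | 1 | 2 | 3 | 3 | 4 | 4 | 5 | 6 | 7
  row 8: 1 | 1 | 1 | 2 | 3 | 3 | 4 | 5 | 6 | 7 | 8
  row 9: 1 | 1 | 1 | 2 | 3 | 4 | 5 | 6 | 7 | 8 | 9
  row 10: 1 | 1 | 2 | 3 | 4 | 5 | 6 | 7 | 8 | 9 | 10
  row 11: 1 | 2 | 3 | 4 | 5 | 6 | 7 | 8 | 9 | 10 | 11

second differences of R give the permutation w = (7, 11, 9, 1, 5, 10, 4, 8, 6, 3, 2).

D(w) has 38 cells with 9 SE-corners; essential set:

[(2, 10, 1), (3, 6, 0), (3, 8, 1), (6, 4, 1), (6, 6, 2), (6, 8, 3), (8, 6, 3), (9, 3, 1), (10, 2, 1)]


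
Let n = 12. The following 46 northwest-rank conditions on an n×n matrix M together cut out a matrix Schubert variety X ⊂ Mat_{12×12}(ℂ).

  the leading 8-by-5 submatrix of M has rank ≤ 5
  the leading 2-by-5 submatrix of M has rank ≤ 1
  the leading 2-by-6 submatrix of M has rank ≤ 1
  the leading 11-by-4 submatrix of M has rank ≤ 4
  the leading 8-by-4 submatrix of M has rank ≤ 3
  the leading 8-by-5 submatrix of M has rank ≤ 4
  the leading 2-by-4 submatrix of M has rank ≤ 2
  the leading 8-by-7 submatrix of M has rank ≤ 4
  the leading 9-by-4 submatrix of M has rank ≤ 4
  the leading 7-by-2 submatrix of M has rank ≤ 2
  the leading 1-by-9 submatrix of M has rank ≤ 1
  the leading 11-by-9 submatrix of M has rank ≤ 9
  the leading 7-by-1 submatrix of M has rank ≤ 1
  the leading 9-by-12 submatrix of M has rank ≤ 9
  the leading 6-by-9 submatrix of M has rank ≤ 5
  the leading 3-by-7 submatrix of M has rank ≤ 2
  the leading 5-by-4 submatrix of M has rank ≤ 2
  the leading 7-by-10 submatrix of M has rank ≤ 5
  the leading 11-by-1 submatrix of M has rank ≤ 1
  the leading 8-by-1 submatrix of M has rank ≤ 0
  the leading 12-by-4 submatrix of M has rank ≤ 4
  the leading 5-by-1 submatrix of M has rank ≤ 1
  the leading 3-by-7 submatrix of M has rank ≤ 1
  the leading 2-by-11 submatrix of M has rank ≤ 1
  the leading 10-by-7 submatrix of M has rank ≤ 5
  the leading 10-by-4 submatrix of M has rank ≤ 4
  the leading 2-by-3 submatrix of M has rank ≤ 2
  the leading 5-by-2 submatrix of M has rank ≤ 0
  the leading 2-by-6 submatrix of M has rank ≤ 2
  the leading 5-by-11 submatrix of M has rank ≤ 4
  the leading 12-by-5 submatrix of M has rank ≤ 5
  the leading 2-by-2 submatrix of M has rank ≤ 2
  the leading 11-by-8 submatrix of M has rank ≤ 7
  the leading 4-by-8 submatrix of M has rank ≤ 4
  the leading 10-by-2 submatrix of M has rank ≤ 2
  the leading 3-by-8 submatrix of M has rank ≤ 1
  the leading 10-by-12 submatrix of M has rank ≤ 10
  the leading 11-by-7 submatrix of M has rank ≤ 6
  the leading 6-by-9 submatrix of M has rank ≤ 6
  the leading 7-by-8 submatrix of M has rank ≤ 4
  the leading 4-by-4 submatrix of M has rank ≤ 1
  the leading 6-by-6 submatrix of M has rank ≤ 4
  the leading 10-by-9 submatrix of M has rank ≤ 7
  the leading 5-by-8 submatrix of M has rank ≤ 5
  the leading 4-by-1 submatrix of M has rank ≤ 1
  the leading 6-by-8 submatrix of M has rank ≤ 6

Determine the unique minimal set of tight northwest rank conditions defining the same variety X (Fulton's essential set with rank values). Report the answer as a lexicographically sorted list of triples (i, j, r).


Reconstructing r_w from the 46 given conditions:

  i=1: 0  0  1  1  1  1  1  1  1  1  1  1
  i=2: 0  0  1  1  1  1  1  1  1  1  1  2
  i=3: 0  0  1  1  1  1  1  1  2  2  2  3
  i=4: 0  0  1  1  2  2  2  2  3  3  3  4
  i=5: 0  0  1  2  3  3  3  3  4  4  4  5
  i=6: 0  1  2  3  4  4  4  4  5  5  5  6
  i=7: 0  1  2  3  4  4  4  4  5  5  6  7
  i=8: 0  1  2  3  4  4  4  5  6  6  7  8
  i=9: 1  2  3  4  5  5  5  6  7  7  8  9
  i=10: 1  2  3  4  5  5  5  6  7  8  9  10
  i=11: 1  2  3  4  5  6  6  7  8  9  10  11
  i=12: 1  2  3  4  5  6  7  8  9  10  11  12

second differences of R give the permutation w = (3, 12, 9, 5, 4, 2, 11, 8, 1, 10, 6, 7).

Rothe diagram D(w) (35 cells), 9 SE-corners (essential conditions):

[(2, 11, 1), (3, 8, 1), (4, 4, 1), (5, 2, 0), (7, 8, 4), (7, 10, 5), (8, 1, 0), (8, 7, 4), (10, 7, 5)]


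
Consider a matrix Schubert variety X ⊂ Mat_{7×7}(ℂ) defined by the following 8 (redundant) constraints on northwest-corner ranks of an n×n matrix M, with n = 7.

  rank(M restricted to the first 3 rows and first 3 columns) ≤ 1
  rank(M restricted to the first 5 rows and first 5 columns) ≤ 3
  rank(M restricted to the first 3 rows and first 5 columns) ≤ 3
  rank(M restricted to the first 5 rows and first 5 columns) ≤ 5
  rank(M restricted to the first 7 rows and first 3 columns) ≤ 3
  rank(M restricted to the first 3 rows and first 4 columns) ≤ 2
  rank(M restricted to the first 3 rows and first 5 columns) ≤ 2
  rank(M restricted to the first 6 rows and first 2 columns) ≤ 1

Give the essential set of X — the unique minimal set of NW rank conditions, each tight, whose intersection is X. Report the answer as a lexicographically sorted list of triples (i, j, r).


Reconstructing r_w from the 8 given conditions:

  i=1: 1  1  1  1  1  1  1
  i=2: 1  1  1  2  2  2  2
  i=3: 1  1  1  2  2  3  3
  i=4: 1  1  2  3  3  4  4
  i=5: 1  1  2  3  3  4  5
  i=6: 1  1  2  3  4  5  6
  i=7: 1  2  3  4  5  6  7

second differences of R give the permutation w = (1, 4, 6, 3, 7, 5, 2).

D(w) has 9 cells with 4 SE-corners; essential set:

[(3, 3, 1), (3, 5, 2), (5, 5, 3), (6, 2, 1)]


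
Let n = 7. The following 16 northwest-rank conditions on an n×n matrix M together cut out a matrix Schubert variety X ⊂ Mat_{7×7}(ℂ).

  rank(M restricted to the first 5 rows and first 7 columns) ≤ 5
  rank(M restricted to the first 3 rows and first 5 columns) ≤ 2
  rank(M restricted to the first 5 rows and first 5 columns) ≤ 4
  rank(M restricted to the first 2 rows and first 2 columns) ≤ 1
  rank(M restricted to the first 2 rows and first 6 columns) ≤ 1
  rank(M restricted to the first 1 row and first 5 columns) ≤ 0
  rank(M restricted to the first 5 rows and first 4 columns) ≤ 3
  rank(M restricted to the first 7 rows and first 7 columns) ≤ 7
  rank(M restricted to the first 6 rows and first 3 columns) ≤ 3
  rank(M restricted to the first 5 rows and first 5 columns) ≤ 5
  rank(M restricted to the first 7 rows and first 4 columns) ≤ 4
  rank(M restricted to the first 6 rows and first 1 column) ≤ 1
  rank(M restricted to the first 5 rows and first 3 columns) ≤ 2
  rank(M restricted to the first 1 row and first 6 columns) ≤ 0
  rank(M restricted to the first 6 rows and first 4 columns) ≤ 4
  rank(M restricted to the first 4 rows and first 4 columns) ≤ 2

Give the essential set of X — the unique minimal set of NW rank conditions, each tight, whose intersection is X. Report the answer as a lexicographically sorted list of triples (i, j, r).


The tightest implied rank at each (i,j), from the 16 conditions:

  R[1]: 0  0  0  0  0  0  1
  R[2]: 1  1  1  1  1  1  2
  R[3]: 1  2  2  2  2  2  3
  R[4]: 1  2  2  2  3  3  4
  R[5]: 1  2  2  3  4  4  5
  R[6]: 1  2  3  4  5  5  6
  R[7]: 1  2  3  4  5  6  7

the unique w with this rank table is (7, 1, 2, 5, 4, 3, 6).

ℓ(w)=9; the 3 essential cells (i,j,r):

[(1, 6, 0), (4, 4, 2), (5, 3, 2)]


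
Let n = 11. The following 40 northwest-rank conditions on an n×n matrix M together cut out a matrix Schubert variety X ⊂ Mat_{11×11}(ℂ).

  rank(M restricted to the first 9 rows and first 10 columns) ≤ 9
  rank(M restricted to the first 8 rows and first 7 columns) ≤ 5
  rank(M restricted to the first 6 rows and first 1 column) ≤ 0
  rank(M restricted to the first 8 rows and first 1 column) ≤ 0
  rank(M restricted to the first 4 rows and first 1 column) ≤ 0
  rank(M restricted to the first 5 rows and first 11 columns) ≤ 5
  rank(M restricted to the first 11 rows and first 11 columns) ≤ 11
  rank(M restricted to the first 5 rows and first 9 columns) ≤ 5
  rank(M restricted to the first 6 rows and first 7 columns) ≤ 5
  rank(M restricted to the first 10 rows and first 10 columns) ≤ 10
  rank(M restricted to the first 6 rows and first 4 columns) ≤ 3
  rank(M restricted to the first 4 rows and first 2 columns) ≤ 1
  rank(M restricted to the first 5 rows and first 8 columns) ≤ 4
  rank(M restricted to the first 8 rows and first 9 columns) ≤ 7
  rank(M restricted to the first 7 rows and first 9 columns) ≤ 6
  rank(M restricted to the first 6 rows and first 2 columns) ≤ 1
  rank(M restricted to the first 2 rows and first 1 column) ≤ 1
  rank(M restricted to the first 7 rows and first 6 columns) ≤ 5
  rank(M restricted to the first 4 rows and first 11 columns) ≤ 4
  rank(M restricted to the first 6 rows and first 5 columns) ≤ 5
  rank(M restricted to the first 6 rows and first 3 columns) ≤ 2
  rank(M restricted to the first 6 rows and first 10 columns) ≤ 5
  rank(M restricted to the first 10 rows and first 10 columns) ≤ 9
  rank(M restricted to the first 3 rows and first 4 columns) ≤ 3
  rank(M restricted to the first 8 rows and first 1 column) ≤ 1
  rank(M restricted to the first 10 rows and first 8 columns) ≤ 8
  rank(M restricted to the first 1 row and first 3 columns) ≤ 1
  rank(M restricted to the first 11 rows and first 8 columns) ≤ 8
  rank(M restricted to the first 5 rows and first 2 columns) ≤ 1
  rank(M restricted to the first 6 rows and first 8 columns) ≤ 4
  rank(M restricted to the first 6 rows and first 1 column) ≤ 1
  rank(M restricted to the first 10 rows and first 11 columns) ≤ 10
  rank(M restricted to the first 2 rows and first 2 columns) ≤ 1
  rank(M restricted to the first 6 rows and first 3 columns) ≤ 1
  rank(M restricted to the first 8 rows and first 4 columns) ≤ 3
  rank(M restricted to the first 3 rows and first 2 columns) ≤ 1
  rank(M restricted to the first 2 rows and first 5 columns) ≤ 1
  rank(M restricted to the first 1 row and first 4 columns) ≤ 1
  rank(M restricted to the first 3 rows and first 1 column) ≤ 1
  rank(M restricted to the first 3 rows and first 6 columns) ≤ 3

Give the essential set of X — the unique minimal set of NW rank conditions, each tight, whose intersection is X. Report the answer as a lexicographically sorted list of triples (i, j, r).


The tightest implied rank at each (i,j), from the 40 conditions:

  row 1: 0, 1, 1, 1, 1, 1, 1, 1, 1, 1, 1
  row 2: 0, 1, 1, 1, 1, 2, 2, 2, 2, 2, 2
  row 3: 0, 1, 1, 2, 2, 3, 3, 3, 3, 3, 3
  row 4: 0, 1, 1, 2, 3, 4, 4, 4, 4, 4, 4
  row 5: 0, 1, 1, 2, 3, 4, 4, 4, 5, 5, 5
  row 6: 0, 1, 1, 2, 3, 4, 4, 4, 5, 5, 6
  row 7: 0, 1, 2, 3, 4, 5, 5, 5, 6, 6, 7
  row 8: 0, 1, 2, 3, 4, 5, 5, 6, 7, 7, 8
  row 9: 1, 2, 3, 4, 5, 6, 6, 7, 8, 8, 9
  row 10: 1, 2, 3, 4, 5, 6, 7, 8, 9, 9, 10
  row 11: 1, 2, 3, 4, 5, 6, 7, 8, 9, 10, 11

so w = (2, 6, 4, 5, 9, 11, 3, 8, 1, 7, 10).

Rothe diagram D(w) (21 cells), 6 SE-corners (essential conditions):

[(2, 5, 1), (6, 3, 1), (6, 8, 4), (6, 10, 5), (8, 1, 0), (8, 7, 5)]


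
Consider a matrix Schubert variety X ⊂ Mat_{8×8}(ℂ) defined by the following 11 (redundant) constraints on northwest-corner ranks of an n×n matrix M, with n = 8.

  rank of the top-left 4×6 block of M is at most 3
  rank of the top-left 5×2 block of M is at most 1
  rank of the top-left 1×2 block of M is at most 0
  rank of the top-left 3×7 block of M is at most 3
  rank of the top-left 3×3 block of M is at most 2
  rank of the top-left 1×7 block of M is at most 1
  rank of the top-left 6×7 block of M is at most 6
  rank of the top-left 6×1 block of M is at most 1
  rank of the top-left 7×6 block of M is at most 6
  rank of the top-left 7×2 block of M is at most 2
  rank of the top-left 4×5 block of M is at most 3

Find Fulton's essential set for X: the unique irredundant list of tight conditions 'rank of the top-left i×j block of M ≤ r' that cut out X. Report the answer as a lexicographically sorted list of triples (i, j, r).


Reconstructing r_w from the 11 given conditions:

  i=1: 0  0  1  1  1  1  1  1
  i=2: 1  1  2  2  2  2  2  2
  i=3: 1  1  2  3  3  3  3  3
  i=4: 1  1  2  3  3  3  4  4
  i=5: 1  1  2  3  4  4  5  5
  i=6: 1  2  3  4  5  5  6  6
  i=7: 1  2  3  4  5  6  7  7
  i=8: 1  2  3  4  5  6  7  8

the unique w with this rank table is (3, 1, 4, 7, 5, 2, 6, 8).

D(w) has 7 cells with 3 SE-corners; essential set:

[(1, 2, 0), (4, 6, 3), (5, 2, 1)]


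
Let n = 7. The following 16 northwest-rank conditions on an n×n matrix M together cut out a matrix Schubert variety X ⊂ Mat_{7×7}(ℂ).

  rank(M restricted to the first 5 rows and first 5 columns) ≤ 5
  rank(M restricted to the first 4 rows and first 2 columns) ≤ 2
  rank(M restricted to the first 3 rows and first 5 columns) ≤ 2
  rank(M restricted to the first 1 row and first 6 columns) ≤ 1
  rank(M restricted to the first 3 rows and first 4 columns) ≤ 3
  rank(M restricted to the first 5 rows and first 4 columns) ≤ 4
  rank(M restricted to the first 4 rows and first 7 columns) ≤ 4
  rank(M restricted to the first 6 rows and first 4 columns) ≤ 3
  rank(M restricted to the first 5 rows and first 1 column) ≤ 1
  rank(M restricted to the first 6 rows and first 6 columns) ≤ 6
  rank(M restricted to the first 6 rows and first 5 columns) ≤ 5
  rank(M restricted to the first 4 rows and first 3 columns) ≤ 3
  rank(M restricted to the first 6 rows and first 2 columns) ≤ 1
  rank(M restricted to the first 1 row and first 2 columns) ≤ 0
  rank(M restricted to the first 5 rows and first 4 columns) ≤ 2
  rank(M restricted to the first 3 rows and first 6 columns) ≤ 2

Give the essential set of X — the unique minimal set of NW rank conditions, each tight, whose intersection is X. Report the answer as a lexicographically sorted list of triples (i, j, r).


Reconstructing r_w from the 16 given conditions:

  R[1]: 0, 0, 1, 1, 1, 1, 1
  R[2]: 1, 1, 2, 2, 2, 2, 2
  R[3]: 1, 1, 2, 2, 2, 2, 3
  R[4]: 1, 1, 2, 2, 3, 3, 4
  R[5]: 1, 1, 2, 2, 3, 4, 5
  R[6]: 1, 1, 2, 3, 4, 5, 6
  R[7]: 1, 2, 3, 4, 5, 6, 7

so w = (3, 1, 7, 5, 6, 4, 2).

|D(w)|=11, |Ess(w)|=4:

[(1, 2, 0), (3, 6, 2), (5, 4, 2), (6, 2, 1)]


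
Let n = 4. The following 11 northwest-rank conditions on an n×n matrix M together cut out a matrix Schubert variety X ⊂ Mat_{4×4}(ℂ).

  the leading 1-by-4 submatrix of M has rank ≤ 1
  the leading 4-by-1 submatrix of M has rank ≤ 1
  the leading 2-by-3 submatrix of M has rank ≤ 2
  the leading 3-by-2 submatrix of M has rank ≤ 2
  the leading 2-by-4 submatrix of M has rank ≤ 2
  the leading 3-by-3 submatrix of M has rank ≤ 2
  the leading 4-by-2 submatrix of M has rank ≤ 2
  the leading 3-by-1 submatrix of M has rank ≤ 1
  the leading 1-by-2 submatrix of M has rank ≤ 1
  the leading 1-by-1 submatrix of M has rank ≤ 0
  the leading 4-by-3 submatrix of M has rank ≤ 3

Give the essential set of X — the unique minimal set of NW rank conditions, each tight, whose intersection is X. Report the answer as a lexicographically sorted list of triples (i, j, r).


The tightest implied rank at each (i,j), from the 11 conditions:

  row 1: 0 | 1 | 1 | 1
  row 2: 1 | 2 | 2 | 2
  row 3: 1 | 2 | 2 | 3
  row 4: 1 | 2 | 3 | 4

so w = (2, 1, 4, 3).

2 SE-corners of the 2-cell Rothe diagram give Ess(w):

[(1, 1, 0), (3, 3, 2)]


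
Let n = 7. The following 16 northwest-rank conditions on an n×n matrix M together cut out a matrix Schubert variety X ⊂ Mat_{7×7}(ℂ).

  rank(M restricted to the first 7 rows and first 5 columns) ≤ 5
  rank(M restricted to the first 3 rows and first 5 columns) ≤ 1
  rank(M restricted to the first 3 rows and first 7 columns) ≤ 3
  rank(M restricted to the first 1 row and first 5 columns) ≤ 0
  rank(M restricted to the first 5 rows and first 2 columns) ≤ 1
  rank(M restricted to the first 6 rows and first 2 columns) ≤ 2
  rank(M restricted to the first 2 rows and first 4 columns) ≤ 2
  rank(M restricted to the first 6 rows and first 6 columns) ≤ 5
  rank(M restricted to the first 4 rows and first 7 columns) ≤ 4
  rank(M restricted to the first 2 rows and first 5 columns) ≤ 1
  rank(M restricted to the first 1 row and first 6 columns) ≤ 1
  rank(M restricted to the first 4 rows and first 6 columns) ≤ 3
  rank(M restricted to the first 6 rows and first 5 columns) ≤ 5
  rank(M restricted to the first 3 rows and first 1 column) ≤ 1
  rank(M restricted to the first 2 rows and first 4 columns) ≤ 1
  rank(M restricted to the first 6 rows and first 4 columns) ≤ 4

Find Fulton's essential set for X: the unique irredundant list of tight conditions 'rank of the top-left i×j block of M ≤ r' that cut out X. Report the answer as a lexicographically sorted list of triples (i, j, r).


Reconstructing r_w from the 16 given conditions:

  i=1: 0 | 0 | 0 | 0 | 0 | 1 | 1
  i=2: 1 | 1 | 1 | 1 | 1 | 2 | 2
  i=3: 1 | 1 | 1 | 1 | 1 | 2 | 3
  i=4: 1 | 1 | 2 | 2 | 2 | 3 | 4
  i=5: 1 | 1 | 2 | 3 | 3 | 4 | 5
  i=6: 1 | 2 | 3 | 4 | 4 | 5 | 6
  i=7: 1 | 2 | 3 | 4 | 5 | 6 | 7

giving w = (6, 1, 7, 3, 4, 2, 5) via Δ²R.

ℓ(w)=11; the 3 essential cells (i,j,r):

[(1, 5, 0), (3, 5, 1), (5, 2, 1)]


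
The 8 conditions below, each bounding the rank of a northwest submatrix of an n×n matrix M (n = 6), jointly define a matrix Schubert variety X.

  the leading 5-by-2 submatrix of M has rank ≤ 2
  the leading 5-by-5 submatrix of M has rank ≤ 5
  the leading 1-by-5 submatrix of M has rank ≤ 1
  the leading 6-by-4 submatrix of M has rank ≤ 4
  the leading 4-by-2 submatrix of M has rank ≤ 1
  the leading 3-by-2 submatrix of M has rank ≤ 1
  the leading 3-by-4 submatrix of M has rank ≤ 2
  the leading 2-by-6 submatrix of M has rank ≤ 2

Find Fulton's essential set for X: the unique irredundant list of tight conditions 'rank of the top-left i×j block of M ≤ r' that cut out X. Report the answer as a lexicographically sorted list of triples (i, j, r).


Propagating the 8 rank bounds to every northwest block:

  1 1 1 1 1 1
  1 1 2 2 2 2
  1 1 2 2 3 3
  1 1 2 3 4 4
  1 2 3 4 5 5
  1 2 3 4 5 6

reading off 1-entries of Δ²R: w = (1, 3, 5, 4, 2, 6).

D(w) has 4 cells with 2 SE-corners; essential set:

[(3, 4, 2), (4, 2, 1)]


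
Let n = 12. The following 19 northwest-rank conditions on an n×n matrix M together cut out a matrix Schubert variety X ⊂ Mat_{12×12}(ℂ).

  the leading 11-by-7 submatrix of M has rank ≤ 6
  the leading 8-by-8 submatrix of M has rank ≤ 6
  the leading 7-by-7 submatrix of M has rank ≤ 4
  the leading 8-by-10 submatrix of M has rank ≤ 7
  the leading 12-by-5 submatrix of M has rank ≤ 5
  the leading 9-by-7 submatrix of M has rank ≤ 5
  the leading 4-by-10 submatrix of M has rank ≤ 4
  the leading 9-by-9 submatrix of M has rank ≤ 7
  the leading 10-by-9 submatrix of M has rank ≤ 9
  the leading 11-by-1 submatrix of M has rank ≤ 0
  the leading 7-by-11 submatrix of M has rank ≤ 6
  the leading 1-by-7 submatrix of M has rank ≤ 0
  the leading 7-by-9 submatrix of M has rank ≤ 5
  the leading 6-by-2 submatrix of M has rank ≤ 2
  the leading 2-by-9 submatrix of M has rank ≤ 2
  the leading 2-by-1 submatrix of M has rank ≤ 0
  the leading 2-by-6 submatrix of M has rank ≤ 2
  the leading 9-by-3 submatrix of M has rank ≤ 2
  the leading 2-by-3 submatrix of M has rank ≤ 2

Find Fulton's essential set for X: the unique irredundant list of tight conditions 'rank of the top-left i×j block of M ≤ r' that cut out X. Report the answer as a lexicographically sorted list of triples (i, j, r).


Reconstructing r_w from the 19 given conditions:

  i=1: 0 0 0 0 0 0 0 1 1 1 1 1
  i=2: 0 1 1 1 1 1 1 2 2 2 2 2
  i=3: 0 1 2 2 2 2 2 3 3 3 3 3
  i=4: 0 1 2 3 3 3 3 4 4 4 4 4
  i=5: 0 1 2 3 4 4 4 5 5 5 5 5
  i=6: 0 1 2 3 4 4 4 5 5 6 6 6
  i=7: 0 1 2 3 4 4 4 5 5 6 6 7
  i=8: 0 1 2 3 4 5 5 6 6 7 7 8
  i=9: 0 1 2 3 4 5 5 6 7 8 8 9
  i=10: 0 1 2 3 4 5 6 7 8 9 9 10
  i=11: 0 1 2 3 4 5 6 7 8 9 10 11
  i=12: 1 2 3 4 5 6 7 8 9 10 11 12

reading off 1-entries of Δ²R: w = (8, 2, 3, 4, 5, 10, 12, 6, 9, 7, 11, 1).

D(w) has 25 cells with 6 SE-corners; essential set:

[(1, 7, 0), (7, 7, 4), (7, 9, 5), (7, 11, 6), (9, 7, 5), (11, 1, 0)]


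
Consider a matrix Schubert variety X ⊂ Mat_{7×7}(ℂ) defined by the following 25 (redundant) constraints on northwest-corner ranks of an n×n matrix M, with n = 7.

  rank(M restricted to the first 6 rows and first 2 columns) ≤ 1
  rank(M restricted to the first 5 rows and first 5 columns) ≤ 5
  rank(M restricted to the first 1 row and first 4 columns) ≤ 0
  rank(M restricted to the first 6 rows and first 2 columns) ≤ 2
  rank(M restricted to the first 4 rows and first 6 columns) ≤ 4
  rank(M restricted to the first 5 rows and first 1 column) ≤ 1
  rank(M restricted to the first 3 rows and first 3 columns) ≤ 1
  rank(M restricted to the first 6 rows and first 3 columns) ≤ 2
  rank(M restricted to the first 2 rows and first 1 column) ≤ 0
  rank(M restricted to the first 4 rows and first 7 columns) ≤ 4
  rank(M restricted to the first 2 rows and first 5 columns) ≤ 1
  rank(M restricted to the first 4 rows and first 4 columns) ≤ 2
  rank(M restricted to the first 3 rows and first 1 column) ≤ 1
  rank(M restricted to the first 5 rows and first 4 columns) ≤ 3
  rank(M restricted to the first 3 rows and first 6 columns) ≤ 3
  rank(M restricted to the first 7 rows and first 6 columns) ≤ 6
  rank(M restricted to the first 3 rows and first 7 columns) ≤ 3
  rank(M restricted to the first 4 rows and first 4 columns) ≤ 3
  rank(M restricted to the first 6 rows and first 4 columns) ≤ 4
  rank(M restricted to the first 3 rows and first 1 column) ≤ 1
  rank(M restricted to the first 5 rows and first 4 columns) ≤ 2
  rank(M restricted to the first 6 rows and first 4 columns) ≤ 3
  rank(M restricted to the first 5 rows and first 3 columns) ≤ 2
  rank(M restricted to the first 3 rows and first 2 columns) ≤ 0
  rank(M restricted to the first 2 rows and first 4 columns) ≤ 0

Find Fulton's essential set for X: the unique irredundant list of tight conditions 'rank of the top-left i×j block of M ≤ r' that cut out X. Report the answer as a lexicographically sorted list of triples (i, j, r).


Propagating the 25 rank bounds to every northwest block:

  0 | 0 | 0 | 0 | 1 | 1 | 1
  0 | 0 | 0 | 0 | 1 | 2 | 2
  0 | 0 | 1 | 1 | 2 | 3 | 3
  1 | 1 | 2 | 2 | 3 | 4 | 4
  1 | 1 | 2 | 2 | 3 | 4 | 5
  1 | 1 | 2 | 3 | 4 | 5 | 6
  1 | 2 | 3 | 4 | 5 | 6 | 7

so w = (5, 6, 3, 1, 7, 4, 2).

|D(w)|=13, |Ess(w)|=4:

[(2, 4, 0), (3, 2, 0), (5, 4, 2), (6, 2, 1)]


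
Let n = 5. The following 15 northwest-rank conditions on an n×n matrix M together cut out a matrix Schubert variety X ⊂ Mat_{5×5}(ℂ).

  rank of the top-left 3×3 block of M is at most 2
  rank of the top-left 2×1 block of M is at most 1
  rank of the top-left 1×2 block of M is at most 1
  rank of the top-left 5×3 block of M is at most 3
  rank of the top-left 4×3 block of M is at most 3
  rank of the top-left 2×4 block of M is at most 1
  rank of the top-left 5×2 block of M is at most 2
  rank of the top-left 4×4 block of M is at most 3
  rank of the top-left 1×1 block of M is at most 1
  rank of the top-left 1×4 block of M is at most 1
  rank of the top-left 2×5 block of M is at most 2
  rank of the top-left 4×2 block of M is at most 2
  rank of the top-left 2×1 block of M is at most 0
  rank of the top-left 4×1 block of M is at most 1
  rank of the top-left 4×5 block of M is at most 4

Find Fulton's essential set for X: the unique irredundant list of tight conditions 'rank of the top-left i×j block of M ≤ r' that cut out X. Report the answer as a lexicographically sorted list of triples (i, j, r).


Rank table r_w(5×5) implied by the 15 constraints:

  i=1: 0, 1, 1, 1, 1
  i=2: 0, 1, 1, 1, 2
  i=3: 1, 2, 2, 2, 3
  i=4: 1, 2, 3, 3, 4
  i=5: 1, 2, 3, 4, 5

reading off 1-entries of Δ²R: w = (2, 5, 1, 3, 4).

2 SE-corners of the 4-cell Rothe diagram give Ess(w):

[(2, 1, 0), (2, 4, 1)]


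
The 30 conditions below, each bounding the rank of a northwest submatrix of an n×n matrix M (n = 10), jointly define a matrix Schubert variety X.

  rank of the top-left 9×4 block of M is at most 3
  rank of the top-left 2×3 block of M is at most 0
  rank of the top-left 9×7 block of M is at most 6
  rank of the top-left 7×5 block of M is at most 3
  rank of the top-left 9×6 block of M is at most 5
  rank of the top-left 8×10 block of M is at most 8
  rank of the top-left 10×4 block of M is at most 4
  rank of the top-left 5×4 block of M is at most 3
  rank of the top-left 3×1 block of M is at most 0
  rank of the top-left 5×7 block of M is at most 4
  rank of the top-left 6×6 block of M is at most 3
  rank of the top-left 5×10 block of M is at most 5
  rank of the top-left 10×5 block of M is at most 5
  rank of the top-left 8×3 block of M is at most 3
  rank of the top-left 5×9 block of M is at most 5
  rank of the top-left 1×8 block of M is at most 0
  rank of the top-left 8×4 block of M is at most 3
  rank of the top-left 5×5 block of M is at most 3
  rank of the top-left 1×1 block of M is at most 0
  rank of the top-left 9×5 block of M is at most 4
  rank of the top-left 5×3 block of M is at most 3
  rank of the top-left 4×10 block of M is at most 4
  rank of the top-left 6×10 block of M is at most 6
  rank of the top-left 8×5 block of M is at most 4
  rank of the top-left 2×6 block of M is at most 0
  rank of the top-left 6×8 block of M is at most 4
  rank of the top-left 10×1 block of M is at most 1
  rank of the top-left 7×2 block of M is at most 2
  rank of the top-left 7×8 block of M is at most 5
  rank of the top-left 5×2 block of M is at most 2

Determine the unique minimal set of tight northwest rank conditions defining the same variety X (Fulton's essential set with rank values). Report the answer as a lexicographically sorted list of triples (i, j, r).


Recovering R(i,j) via the rank-extension bound from the 30 conditions:

  R[1]: 0 0 0 0 0 0 0 0 1 1
  R[2]: 0 0 0 0 0 0 1 1 2 2
  R[3]: 0 1 1 1 1 1 2 2 3 3
  R[4]: 1 2 2 2 2 2 3 3 4 4
  R[5]: 1 2 3 3 3 3 4 4 5 5
  R[6]: 1 2 3 3 3 3 4 4 5 6
  R[7]: 1 2 3 3 3 4 5 5 6 7
  R[8]: 1 2 3 3 4 5 6 6 7 8
  R[9]: 1 2 3 3 4 5 6 7 8 9
  R[10]: 1 2 3 4 5 6 7 8 9 10

second differences of R give the permutation w = (9, 7, 2, 1, 3, 10, 6, 5, 8, 4).

ℓ(w)=23; the 7 essential cells (i,j,r):

[(1, 8, 0), (2, 6, 0), (3, 1, 0), (6, 6, 3), (6, 8, 4), (7, 5, 3), (9, 4, 3)]


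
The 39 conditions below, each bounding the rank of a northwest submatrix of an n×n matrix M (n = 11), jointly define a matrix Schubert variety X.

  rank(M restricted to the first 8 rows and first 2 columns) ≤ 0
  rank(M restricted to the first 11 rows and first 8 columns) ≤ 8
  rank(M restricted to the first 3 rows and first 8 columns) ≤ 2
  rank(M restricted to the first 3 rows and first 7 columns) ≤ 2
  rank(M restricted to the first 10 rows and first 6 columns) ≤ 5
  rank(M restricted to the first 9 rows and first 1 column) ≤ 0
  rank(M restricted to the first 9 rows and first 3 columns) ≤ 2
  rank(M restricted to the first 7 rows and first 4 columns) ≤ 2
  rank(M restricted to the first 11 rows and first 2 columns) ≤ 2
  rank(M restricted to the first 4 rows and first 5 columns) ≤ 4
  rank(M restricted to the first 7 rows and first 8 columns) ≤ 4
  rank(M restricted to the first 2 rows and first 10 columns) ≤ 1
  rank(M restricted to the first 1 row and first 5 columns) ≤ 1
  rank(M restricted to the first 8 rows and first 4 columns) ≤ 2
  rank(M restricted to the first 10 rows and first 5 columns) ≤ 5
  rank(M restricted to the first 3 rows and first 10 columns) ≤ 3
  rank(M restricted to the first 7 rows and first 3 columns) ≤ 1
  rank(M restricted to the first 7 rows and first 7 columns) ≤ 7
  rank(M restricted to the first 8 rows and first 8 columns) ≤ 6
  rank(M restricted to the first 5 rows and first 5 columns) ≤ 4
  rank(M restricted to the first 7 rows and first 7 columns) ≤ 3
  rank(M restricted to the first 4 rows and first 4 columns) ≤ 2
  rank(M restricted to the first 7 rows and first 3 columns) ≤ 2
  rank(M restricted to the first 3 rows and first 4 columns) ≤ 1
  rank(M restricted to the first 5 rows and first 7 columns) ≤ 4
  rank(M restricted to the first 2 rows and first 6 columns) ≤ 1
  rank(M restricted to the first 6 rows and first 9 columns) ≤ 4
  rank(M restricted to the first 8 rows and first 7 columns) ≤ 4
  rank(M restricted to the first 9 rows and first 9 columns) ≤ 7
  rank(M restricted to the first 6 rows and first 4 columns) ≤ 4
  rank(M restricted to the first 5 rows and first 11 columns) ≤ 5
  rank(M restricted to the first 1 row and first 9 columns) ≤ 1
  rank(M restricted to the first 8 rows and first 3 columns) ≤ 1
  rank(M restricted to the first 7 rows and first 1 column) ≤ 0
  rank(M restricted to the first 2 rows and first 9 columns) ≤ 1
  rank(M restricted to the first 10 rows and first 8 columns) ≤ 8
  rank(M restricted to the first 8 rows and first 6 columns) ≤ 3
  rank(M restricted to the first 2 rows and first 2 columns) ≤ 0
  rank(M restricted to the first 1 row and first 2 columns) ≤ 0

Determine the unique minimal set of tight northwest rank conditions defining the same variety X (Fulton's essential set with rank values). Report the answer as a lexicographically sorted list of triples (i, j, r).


The tightest implied rank at each (i,j), from the 39 conditions:

  R[1]: 0 | 0 | 1 | 1 | 1 | 1 | 1 | 1 | 1 | 1 | 1
  R[2]: 0 | 0 | 1 | 1 | 1 | 1 | 1 | 1 | 1 | 1 | 2
  R[3]: 0 | 0 | 1 | 1 | 2 | 2 | 2 | 2 | 2 | 2 | 3
  R[4]: 0 | 0 | 1 | 2 | 3 | 3 | 3 | 3 | 3 | 3 | 4
  R[5]: 0 | 0 | 1 | 2 | 3 | 3 | 3 | 4 | 4 | 4 | 5
  R[6]: 0 | 0 | 1 | 2 | 3 | 3 | 3 | 4 | 4 | 5 | 6
  R[7]: 0 | 0 | 1 | 2 | 3 | 3 | 3 | 4 | 5 | 6 | 7
  R[8]: 0 | 0 | 1 | 2 | 3 | 3 | 4 | 5 | 6 | 7 | 8
  R[9]: 0 | 1 | 2 | 3 | 4 | 4 | 5 | 6 | 7 | 8 | 9
  R[10]: 1 | 2 | 3 | 4 | 5 | 5 | 6 | 7 | 8 | 9 | 10
  R[11]: 1 | 2 | 3 | 4 | 5 | 6 | 7 | 8 | 9 | 10 | 11

so w = (3, 11, 5, 4, 8, 10, 9, 7, 2, 1, 6).

D(w) has 33 cells with 7 SE-corners; essential set:

[(2, 10, 1), (3, 4, 1), (6, 9, 4), (7, 7, 3), (8, 2, 0), (8, 6, 3), (9, 1, 0)]


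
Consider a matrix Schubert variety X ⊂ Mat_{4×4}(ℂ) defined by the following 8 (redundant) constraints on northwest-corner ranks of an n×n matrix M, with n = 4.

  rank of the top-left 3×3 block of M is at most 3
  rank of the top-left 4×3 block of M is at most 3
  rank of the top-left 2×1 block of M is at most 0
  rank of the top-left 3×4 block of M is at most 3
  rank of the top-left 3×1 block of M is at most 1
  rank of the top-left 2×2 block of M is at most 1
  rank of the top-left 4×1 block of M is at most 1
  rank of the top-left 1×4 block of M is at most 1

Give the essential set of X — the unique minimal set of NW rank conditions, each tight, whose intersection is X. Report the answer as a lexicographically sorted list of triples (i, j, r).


Rank table r_w(4×4) implied by the 8 constraints:

  0 1 1 1
  0 1 2 2
  1 2 3 3
  1 2 3 4

hence w(1..4) = (2, 3, 1, 4).

Fulton essential set (1 of the 2 Rothe cells):

[(2, 1, 0)]


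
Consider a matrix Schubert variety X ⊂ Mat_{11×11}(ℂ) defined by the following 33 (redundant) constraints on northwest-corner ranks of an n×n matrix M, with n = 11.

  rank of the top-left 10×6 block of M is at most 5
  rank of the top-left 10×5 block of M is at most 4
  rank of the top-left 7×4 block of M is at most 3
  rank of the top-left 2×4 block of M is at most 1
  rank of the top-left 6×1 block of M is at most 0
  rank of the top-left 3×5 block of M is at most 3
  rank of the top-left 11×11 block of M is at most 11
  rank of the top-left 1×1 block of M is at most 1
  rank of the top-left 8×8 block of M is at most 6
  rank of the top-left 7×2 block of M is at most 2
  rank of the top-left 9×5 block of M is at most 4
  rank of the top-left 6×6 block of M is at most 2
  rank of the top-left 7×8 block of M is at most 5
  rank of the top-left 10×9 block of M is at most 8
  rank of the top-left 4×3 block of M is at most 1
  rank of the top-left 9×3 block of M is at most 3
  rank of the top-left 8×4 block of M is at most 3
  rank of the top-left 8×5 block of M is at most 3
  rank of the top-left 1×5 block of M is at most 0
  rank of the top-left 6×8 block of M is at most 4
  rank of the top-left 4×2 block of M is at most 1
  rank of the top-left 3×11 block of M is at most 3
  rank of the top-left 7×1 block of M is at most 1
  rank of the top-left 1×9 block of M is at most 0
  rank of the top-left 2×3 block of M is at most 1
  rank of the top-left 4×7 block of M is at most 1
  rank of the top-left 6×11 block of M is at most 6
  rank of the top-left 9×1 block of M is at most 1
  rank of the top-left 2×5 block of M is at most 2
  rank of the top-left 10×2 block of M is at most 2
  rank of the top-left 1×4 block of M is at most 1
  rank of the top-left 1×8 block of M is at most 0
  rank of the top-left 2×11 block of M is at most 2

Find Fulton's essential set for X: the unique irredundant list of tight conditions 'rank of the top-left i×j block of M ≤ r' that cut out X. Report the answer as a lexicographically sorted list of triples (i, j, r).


The tightest implied rank at each (i,j), from the 33 conditions:

  row 1: 0  0  0  0  0  0  0  0  0  1  1
  row 2: 0  1  1  1  1  1  1  1  1  2  2
  row 3: 0  1  1  1  1  1  1  2  2  3  3
  row 4: 0  1  1  1  1  1  1  2  3  4  4
  row 5: 0  1  2  2  2  2  2  3  4  5  5
  row 6: 0  1  2  2  2  2  3  4  5  6  6
  row 7: 1  2  3  3  3  3  4  5  6  7  7
  row 8: 1  2  3  3  3  4  5  6  7  8  8
  row 9: 1  2  3  4  4  5  6  7  8  9  9
  row 10: 1  2  3  4  4  5  6  7  8  9  10
  row 11: 1  2  3  4  5  6  7  8  9  10  11

so w = (10, 2, 8, 9, 3, 7, 1, 6, 4, 11, 5).

Rothe diagram D(w) (30 cells), 6 SE-corners (essential conditions):

[(1, 9, 0), (4, 7, 1), (6, 1, 0), (6, 6, 2), (8, 5, 3), (10, 5, 4)]


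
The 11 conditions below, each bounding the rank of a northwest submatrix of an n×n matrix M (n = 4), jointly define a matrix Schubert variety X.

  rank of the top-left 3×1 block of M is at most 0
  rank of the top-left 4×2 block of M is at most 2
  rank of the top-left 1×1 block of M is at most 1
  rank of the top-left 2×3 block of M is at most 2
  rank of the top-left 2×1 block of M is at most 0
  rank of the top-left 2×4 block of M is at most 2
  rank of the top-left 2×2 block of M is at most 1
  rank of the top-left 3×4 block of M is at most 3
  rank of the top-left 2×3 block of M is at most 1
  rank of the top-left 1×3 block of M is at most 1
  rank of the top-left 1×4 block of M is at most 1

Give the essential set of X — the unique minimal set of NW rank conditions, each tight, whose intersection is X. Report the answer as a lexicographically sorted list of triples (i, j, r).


Reconstructing r_w from the 11 given conditions:

  0 1 1 1
  0 1 1 2
  0 1 2 3
  1 2 3 4

hence w(1..4) = (2, 4, 3, 1).

2 SE-corners of the 4-cell Rothe diagram give Ess(w):

[(2, 3, 1), (3, 1, 0)]
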